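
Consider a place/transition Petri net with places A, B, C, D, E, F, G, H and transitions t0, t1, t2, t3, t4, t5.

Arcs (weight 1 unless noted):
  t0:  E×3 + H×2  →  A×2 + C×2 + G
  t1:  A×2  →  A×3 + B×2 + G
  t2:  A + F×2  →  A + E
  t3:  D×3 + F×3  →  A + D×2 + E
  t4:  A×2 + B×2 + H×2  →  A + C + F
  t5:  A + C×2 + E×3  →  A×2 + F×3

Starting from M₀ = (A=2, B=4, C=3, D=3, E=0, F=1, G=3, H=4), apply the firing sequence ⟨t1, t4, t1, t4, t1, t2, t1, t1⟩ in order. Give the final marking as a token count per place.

step 1: fire t1:  (A=2, B=4, C=3, D=3, E=0, F=1, G=3, H=4) → (A=3, B=6, C=3, D=3, E=0, F=1, G=4, H=4)
step 2: fire t4:  (A=3, B=6, C=3, D=3, E=0, F=1, G=4, H=4) → (A=2, B=4, C=4, D=3, E=0, F=2, G=4, H=2)
step 3: fire t1:  (A=2, B=4, C=4, D=3, E=0, F=2, G=4, H=2) → (A=3, B=6, C=4, D=3, E=0, F=2, G=5, H=2)
step 4: fire t4:  (A=3, B=6, C=4, D=3, E=0, F=2, G=5, H=2) → (A=2, B=4, C=5, D=3, E=0, F=3, G=5, H=0)
step 5: fire t1:  (A=2, B=4, C=5, D=3, E=0, F=3, G=5, H=0) → (A=3, B=6, C=5, D=3, E=0, F=3, G=6, H=0)
step 6: fire t2:  (A=3, B=6, C=5, D=3, E=0, F=3, G=6, H=0) → (A=3, B=6, C=5, D=3, E=1, F=1, G=6, H=0)
step 7: fire t1:  (A=3, B=6, C=5, D=3, E=1, F=1, G=6, H=0) → (A=4, B=8, C=5, D=3, E=1, F=1, G=7, H=0)
step 8: fire t1:  (A=4, B=8, C=5, D=3, E=1, F=1, G=7, H=0) → (A=5, B=10, C=5, D=3, E=1, F=1, G=8, H=0)

(A=5, B=10, C=5, D=3, E=1, F=1, G=8, H=0)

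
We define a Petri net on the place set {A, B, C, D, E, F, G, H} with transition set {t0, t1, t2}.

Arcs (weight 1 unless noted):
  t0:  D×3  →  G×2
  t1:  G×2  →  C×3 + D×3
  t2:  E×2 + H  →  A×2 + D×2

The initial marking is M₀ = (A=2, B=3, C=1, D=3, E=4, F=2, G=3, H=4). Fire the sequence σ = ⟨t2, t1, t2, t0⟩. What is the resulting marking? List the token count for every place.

(A=6, B=3, C=4, D=7, E=0, F=2, G=3, H=2)

step 1: fire t2:  (A=2, B=3, C=1, D=3, E=4, F=2, G=3, H=4) → (A=4, B=3, C=1, D=5, E=2, F=2, G=3, H=3)
step 2: fire t1:  (A=4, B=3, C=1, D=5, E=2, F=2, G=3, H=3) → (A=4, B=3, C=4, D=8, E=2, F=2, G=1, H=3)
step 3: fire t2:  (A=4, B=3, C=4, D=8, E=2, F=2, G=1, H=3) → (A=6, B=3, C=4, D=10, E=0, F=2, G=1, H=2)
step 4: fire t0:  (A=6, B=3, C=4, D=10, E=0, F=2, G=1, H=2) → (A=6, B=3, C=4, D=7, E=0, F=2, G=3, H=2)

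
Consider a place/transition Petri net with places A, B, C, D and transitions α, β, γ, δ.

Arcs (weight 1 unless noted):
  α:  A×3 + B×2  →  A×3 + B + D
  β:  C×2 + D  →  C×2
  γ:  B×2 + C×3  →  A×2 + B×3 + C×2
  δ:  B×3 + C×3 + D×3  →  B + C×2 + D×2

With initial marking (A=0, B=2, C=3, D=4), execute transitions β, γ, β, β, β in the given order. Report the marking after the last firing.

step 1: fire β:  (A=0, B=2, C=3, D=4) → (A=0, B=2, C=3, D=3)
step 2: fire γ:  (A=0, B=2, C=3, D=3) → (A=2, B=3, C=2, D=3)
step 3: fire β:  (A=2, B=3, C=2, D=3) → (A=2, B=3, C=2, D=2)
step 4: fire β:  (A=2, B=3, C=2, D=2) → (A=2, B=3, C=2, D=1)
step 5: fire β:  (A=2, B=3, C=2, D=1) → (A=2, B=3, C=2, D=0)

(A=2, B=3, C=2, D=0)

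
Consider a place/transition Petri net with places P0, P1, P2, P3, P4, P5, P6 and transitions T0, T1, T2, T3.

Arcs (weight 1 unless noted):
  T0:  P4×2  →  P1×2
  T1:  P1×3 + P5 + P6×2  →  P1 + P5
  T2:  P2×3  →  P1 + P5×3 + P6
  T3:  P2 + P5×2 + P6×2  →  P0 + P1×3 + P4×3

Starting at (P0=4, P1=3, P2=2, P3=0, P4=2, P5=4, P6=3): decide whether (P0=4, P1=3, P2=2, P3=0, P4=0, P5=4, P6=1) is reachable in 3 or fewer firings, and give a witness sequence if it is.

step 1: fire T0:  (P0=4, P1=3, P2=2, P3=0, P4=2, P5=4, P6=3) → (P0=4, P1=5, P2=2, P3=0, P4=0, P5=4, P6=3)
step 2: fire T1:  (P0=4, P1=5, P2=2, P3=0, P4=0, P5=4, P6=3) → (P0=4, P1=3, P2=2, P3=0, P4=0, P5=4, P6=1)

YES — reachable via ⟨T0, T1⟩ (2 firings)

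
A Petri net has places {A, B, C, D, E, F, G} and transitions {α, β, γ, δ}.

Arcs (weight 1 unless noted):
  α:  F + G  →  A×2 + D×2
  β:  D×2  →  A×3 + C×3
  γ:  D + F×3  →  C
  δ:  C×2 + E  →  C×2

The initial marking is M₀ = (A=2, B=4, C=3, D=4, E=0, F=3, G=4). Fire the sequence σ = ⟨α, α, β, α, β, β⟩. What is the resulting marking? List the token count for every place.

step 1: fire α:  (A=2, B=4, C=3, D=4, E=0, F=3, G=4) → (A=4, B=4, C=3, D=6, E=0, F=2, G=3)
step 2: fire α:  (A=4, B=4, C=3, D=6, E=0, F=2, G=3) → (A=6, B=4, C=3, D=8, E=0, F=1, G=2)
step 3: fire β:  (A=6, B=4, C=3, D=8, E=0, F=1, G=2) → (A=9, B=4, C=6, D=6, E=0, F=1, G=2)
step 4: fire α:  (A=9, B=4, C=6, D=6, E=0, F=1, G=2) → (A=11, B=4, C=6, D=8, E=0, F=0, G=1)
step 5: fire β:  (A=11, B=4, C=6, D=8, E=0, F=0, G=1) → (A=14, B=4, C=9, D=6, E=0, F=0, G=1)
step 6: fire β:  (A=14, B=4, C=9, D=6, E=0, F=0, G=1) → (A=17, B=4, C=12, D=4, E=0, F=0, G=1)

(A=17, B=4, C=12, D=4, E=0, F=0, G=1)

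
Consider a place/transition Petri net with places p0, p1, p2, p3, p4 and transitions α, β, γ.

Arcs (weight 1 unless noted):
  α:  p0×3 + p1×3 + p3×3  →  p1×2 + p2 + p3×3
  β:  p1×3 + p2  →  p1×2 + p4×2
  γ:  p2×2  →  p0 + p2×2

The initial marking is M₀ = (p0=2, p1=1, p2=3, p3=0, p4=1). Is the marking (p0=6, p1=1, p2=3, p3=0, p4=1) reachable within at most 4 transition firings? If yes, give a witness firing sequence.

step 1: fire γ:  (p0=2, p1=1, p2=3, p3=0, p4=1) → (p0=3, p1=1, p2=3, p3=0, p4=1)
step 2: fire γ:  (p0=3, p1=1, p2=3, p3=0, p4=1) → (p0=4, p1=1, p2=3, p3=0, p4=1)
step 3: fire γ:  (p0=4, p1=1, p2=3, p3=0, p4=1) → (p0=5, p1=1, p2=3, p3=0, p4=1)
step 4: fire γ:  (p0=5, p1=1, p2=3, p3=0, p4=1) → (p0=6, p1=1, p2=3, p3=0, p4=1)

YES — reachable via ⟨γ, γ, γ, γ⟩ (4 firings)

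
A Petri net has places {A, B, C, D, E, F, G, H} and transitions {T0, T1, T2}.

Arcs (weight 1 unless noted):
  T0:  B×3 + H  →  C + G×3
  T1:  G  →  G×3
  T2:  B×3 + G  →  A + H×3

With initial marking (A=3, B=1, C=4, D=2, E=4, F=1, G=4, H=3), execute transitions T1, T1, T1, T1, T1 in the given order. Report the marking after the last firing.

step 1: fire T1:  (A=3, B=1, C=4, D=2, E=4, F=1, G=4, H=3) → (A=3, B=1, C=4, D=2, E=4, F=1, G=6, H=3)
step 2: fire T1:  (A=3, B=1, C=4, D=2, E=4, F=1, G=6, H=3) → (A=3, B=1, C=4, D=2, E=4, F=1, G=8, H=3)
step 3: fire T1:  (A=3, B=1, C=4, D=2, E=4, F=1, G=8, H=3) → (A=3, B=1, C=4, D=2, E=4, F=1, G=10, H=3)
step 4: fire T1:  (A=3, B=1, C=4, D=2, E=4, F=1, G=10, H=3) → (A=3, B=1, C=4, D=2, E=4, F=1, G=12, H=3)
step 5: fire T1:  (A=3, B=1, C=4, D=2, E=4, F=1, G=12, H=3) → (A=3, B=1, C=4, D=2, E=4, F=1, G=14, H=3)

(A=3, B=1, C=4, D=2, E=4, F=1, G=14, H=3)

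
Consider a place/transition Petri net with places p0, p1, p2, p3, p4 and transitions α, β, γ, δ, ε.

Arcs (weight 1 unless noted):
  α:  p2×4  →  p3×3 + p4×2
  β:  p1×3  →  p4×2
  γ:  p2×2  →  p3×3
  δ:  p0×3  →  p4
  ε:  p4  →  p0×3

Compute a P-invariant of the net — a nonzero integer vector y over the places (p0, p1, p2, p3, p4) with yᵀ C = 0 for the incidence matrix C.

Incidence matrix C (rows=places, cols=transitions):
        α    β    γ    δ    ε
   p0   0    0    0   -3    3
   p1   0   -3    0    0    0
   p2  -4    0   -2    0    0
   p3   3    0    3    0    0
   p4   2    2    0    1   -1

Candidate y = [1, 2, 3, 2, 3]; check y·C column-wise:
  col α: 1·0 + 2·0 + 3·-4 + 2·3 + 3·2 = 0
  col β: 1·0 + 2·-3 + 3·0 + 2·0 + 3·2 = 0
  col γ: 1·0 + 2·0 + 3·-2 + 2·3 + 3·0 = 0
  col δ: 1·-3 + 2·0 + 3·0 + 2·0 + 3·1 = 0
  col ε: 1·3 + 2·0 + 3·0 + 2·0 + 3·-1 = 0

y = (p0:1, p1:2, p2:3, p3:2, p4:3)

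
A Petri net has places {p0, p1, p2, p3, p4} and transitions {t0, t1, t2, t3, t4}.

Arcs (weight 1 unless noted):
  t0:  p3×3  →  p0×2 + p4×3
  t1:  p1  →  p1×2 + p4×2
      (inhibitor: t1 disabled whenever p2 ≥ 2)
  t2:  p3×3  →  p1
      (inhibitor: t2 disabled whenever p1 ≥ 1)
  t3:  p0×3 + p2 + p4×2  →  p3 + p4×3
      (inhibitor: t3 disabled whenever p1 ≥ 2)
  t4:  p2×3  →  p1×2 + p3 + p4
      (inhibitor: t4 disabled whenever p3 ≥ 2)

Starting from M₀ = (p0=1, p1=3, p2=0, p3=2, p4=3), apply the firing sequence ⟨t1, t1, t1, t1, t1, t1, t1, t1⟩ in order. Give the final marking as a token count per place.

step 1: fire t1:  (p0=1, p1=3, p2=0, p3=2, p4=3) → (p0=1, p1=4, p2=0, p3=2, p4=5)
step 2: fire t1:  (p0=1, p1=4, p2=0, p3=2, p4=5) → (p0=1, p1=5, p2=0, p3=2, p4=7)
step 3: fire t1:  (p0=1, p1=5, p2=0, p3=2, p4=7) → (p0=1, p1=6, p2=0, p3=2, p4=9)
step 4: fire t1:  (p0=1, p1=6, p2=0, p3=2, p4=9) → (p0=1, p1=7, p2=0, p3=2, p4=11)
step 5: fire t1:  (p0=1, p1=7, p2=0, p3=2, p4=11) → (p0=1, p1=8, p2=0, p3=2, p4=13)
step 6: fire t1:  (p0=1, p1=8, p2=0, p3=2, p4=13) → (p0=1, p1=9, p2=0, p3=2, p4=15)
step 7: fire t1:  (p0=1, p1=9, p2=0, p3=2, p4=15) → (p0=1, p1=10, p2=0, p3=2, p4=17)
step 8: fire t1:  (p0=1, p1=10, p2=0, p3=2, p4=17) → (p0=1, p1=11, p2=0, p3=2, p4=19)

(p0=1, p1=11, p2=0, p3=2, p4=19)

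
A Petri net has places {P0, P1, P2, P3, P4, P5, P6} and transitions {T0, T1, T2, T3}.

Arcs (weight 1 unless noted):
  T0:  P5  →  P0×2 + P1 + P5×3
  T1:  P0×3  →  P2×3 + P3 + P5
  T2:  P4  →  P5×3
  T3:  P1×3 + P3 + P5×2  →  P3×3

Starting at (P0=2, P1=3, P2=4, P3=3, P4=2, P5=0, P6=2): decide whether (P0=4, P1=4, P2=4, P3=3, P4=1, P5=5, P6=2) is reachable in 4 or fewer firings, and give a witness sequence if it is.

YES — reachable via ⟨T2, T0⟩ (2 firings)

step 1: fire T2:  (P0=2, P1=3, P2=4, P3=3, P4=2, P5=0, P6=2) → (P0=2, P1=3, P2=4, P3=3, P4=1, P5=3, P6=2)
step 2: fire T0:  (P0=2, P1=3, P2=4, P3=3, P4=1, P5=3, P6=2) → (P0=4, P1=4, P2=4, P3=3, P4=1, P5=5, P6=2)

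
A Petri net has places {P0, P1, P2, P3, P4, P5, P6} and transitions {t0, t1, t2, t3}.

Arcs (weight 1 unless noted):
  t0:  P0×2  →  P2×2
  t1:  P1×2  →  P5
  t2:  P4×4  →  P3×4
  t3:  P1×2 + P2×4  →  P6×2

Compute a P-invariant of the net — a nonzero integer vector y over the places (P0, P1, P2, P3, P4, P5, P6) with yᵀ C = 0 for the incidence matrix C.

y = (P0:0, P1:0, P2:0, P3:1, P4:1, P5:0, P6:0)

Incidence matrix C (rows=places, cols=transitions):
       t0   t1   t2   t3
   P0  -2    0    0    0
   P1   0   -2    0   -2
   P2   2    0    0   -4
   P3   0    0    4    0
   P4   0    0   -4    0
   P5   0    1    0    0
   P6   0    0    0    2

Candidate y = [0, 0, 0, 1, 1, 0, 0]; check y·C column-wise:
  col t0: 0·-2 + 0·2 + 1·0 + 1·0 = 0
  col t1: 0·-2 + 1·0 + 1·0 + 0·1 = 0
  col t2: 1·4 + 1·-4 = 0
  col t3: 0·-2 + 0·-4 + 1·0 + 1·0 + 0·2 = 0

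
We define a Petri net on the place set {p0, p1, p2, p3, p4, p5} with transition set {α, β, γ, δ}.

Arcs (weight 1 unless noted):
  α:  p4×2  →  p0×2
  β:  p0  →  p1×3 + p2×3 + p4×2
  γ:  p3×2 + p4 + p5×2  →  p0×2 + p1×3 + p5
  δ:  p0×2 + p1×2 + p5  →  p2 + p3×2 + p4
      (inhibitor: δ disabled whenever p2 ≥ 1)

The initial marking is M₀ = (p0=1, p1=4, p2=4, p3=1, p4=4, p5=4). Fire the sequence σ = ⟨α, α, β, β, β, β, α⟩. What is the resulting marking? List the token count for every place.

(p0=3, p1=16, p2=16, p3=1, p4=6, p5=4)

step 1: fire α:  (p0=1, p1=4, p2=4, p3=1, p4=4, p5=4) → (p0=3, p1=4, p2=4, p3=1, p4=2, p5=4)
step 2: fire α:  (p0=3, p1=4, p2=4, p3=1, p4=2, p5=4) → (p0=5, p1=4, p2=4, p3=1, p4=0, p5=4)
step 3: fire β:  (p0=5, p1=4, p2=4, p3=1, p4=0, p5=4) → (p0=4, p1=7, p2=7, p3=1, p4=2, p5=4)
step 4: fire β:  (p0=4, p1=7, p2=7, p3=1, p4=2, p5=4) → (p0=3, p1=10, p2=10, p3=1, p4=4, p5=4)
step 5: fire β:  (p0=3, p1=10, p2=10, p3=1, p4=4, p5=4) → (p0=2, p1=13, p2=13, p3=1, p4=6, p5=4)
step 6: fire β:  (p0=2, p1=13, p2=13, p3=1, p4=6, p5=4) → (p0=1, p1=16, p2=16, p3=1, p4=8, p5=4)
step 7: fire α:  (p0=1, p1=16, p2=16, p3=1, p4=8, p5=4) → (p0=3, p1=16, p2=16, p3=1, p4=6, p5=4)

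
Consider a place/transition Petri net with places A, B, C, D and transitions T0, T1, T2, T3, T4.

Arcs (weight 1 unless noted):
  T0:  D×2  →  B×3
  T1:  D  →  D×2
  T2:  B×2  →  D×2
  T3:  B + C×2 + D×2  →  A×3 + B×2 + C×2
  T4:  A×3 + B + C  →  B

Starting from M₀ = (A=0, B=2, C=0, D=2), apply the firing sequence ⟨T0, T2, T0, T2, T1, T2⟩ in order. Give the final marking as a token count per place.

(A=0, B=2, C=0, D=5)

step 1: fire T0:  (A=0, B=2, C=0, D=2) → (A=0, B=5, C=0, D=0)
step 2: fire T2:  (A=0, B=5, C=0, D=0) → (A=0, B=3, C=0, D=2)
step 3: fire T0:  (A=0, B=3, C=0, D=2) → (A=0, B=6, C=0, D=0)
step 4: fire T2:  (A=0, B=6, C=0, D=0) → (A=0, B=4, C=0, D=2)
step 5: fire T1:  (A=0, B=4, C=0, D=2) → (A=0, B=4, C=0, D=3)
step 6: fire T2:  (A=0, B=4, C=0, D=3) → (A=0, B=2, C=0, D=5)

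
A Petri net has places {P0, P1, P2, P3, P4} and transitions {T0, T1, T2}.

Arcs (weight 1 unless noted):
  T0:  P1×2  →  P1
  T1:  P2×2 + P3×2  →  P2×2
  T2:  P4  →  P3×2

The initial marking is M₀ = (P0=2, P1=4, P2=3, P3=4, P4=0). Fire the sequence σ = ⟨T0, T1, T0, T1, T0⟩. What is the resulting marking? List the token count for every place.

(P0=2, P1=1, P2=3, P3=0, P4=0)

step 1: fire T0:  (P0=2, P1=4, P2=3, P3=4, P4=0) → (P0=2, P1=3, P2=3, P3=4, P4=0)
step 2: fire T1:  (P0=2, P1=3, P2=3, P3=4, P4=0) → (P0=2, P1=3, P2=3, P3=2, P4=0)
step 3: fire T0:  (P0=2, P1=3, P2=3, P3=2, P4=0) → (P0=2, P1=2, P2=3, P3=2, P4=0)
step 4: fire T1:  (P0=2, P1=2, P2=3, P3=2, P4=0) → (P0=2, P1=2, P2=3, P3=0, P4=0)
step 5: fire T0:  (P0=2, P1=2, P2=3, P3=0, P4=0) → (P0=2, P1=1, P2=3, P3=0, P4=0)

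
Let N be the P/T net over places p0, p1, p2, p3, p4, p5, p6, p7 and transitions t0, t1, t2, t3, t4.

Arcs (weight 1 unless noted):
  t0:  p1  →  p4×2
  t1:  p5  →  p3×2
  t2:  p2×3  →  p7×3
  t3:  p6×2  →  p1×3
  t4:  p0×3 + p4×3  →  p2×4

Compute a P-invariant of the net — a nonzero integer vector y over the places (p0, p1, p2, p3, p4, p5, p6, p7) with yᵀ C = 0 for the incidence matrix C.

y = (p0:0, p1:0, p2:0, p3:1, p4:0, p5:2, p6:0, p7:0)

Incidence matrix C (rows=places, cols=transitions):
       t0   t1   t2   t3   t4
   p0   0    0    0    0   -3
   p1  -1    0    0    3    0
   p2   0    0   -3    0    4
   p3   0    2    0    0    0
   p4   2    0    0    0   -3
   p5   0   -1    0    0    0
   p6   0    0    0   -2    0
   p7   0    0    3    0    0

Candidate y = [0, 0, 0, 1, 0, 2, 0, 0]; check y·C column-wise:
  col t0: 0·-1 + 1·0 + 0·2 + 2·0 = 0
  col t1: 1·2 + 2·-1 = 0
  col t2: 0·-3 + 1·0 + 2·0 + 0·3 = 0
  col t3: 0·3 + 1·0 + 2·0 + 0·-2 = 0
  col t4: 0·-3 + 0·4 + 1·0 + 0·-3 + 2·0 = 0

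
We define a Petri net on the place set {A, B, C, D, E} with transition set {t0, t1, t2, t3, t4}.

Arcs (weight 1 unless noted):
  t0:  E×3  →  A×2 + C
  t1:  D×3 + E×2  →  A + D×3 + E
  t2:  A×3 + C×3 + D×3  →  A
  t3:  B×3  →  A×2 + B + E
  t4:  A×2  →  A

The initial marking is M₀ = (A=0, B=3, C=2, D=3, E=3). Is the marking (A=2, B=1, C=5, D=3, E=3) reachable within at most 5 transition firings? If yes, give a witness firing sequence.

depth 0: 1 marking
depth 1: 4 markings reached so far
depth 2: 9 markings reached so far
depth 3: 15 markings reached so far
depth 4: 22 markings reached so far
depth 5: 27 markings reached so far
target is not among the 27 markings reachable within 5 steps

NO — not reachable within 5 firings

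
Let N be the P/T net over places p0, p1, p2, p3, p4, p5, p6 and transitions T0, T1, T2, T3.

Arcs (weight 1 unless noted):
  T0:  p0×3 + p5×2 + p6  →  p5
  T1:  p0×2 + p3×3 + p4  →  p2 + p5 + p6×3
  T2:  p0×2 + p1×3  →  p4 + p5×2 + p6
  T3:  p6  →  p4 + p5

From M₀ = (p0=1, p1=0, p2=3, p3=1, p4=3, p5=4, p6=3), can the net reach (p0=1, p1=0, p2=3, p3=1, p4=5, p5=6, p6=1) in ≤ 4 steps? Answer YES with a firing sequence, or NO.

YES — reachable via ⟨T3, T3⟩ (2 firings)

step 1: fire T3:  (p0=1, p1=0, p2=3, p3=1, p4=3, p5=4, p6=3) → (p0=1, p1=0, p2=3, p3=1, p4=4, p5=5, p6=2)
step 2: fire T3:  (p0=1, p1=0, p2=3, p3=1, p4=4, p5=5, p6=2) → (p0=1, p1=0, p2=3, p3=1, p4=5, p5=6, p6=1)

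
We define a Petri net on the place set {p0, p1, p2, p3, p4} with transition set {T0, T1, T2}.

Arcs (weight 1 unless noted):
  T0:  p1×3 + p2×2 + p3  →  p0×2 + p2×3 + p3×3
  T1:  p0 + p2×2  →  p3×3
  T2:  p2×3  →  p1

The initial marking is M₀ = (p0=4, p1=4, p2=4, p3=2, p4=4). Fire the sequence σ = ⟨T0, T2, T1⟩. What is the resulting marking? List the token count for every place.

step 1: fire T0:  (p0=4, p1=4, p2=4, p3=2, p4=4) → (p0=6, p1=1, p2=5, p3=4, p4=4)
step 2: fire T2:  (p0=6, p1=1, p2=5, p3=4, p4=4) → (p0=6, p1=2, p2=2, p3=4, p4=4)
step 3: fire T1:  (p0=6, p1=2, p2=2, p3=4, p4=4) → (p0=5, p1=2, p2=0, p3=7, p4=4)

(p0=5, p1=2, p2=0, p3=7, p4=4)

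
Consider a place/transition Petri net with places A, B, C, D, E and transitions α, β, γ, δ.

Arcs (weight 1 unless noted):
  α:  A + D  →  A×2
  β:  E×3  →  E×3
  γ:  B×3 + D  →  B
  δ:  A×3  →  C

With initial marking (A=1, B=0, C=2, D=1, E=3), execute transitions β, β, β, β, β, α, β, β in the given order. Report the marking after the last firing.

(A=2, B=0, C=2, D=0, E=3)

step 1: fire β:  (A=1, B=0, C=2, D=1, E=3) → (A=1, B=0, C=2, D=1, E=3)
step 2: fire β:  (A=1, B=0, C=2, D=1, E=3) → (A=1, B=0, C=2, D=1, E=3)
step 3: fire β:  (A=1, B=0, C=2, D=1, E=3) → (A=1, B=0, C=2, D=1, E=3)
step 4: fire β:  (A=1, B=0, C=2, D=1, E=3) → (A=1, B=0, C=2, D=1, E=3)
step 5: fire β:  (A=1, B=0, C=2, D=1, E=3) → (A=1, B=0, C=2, D=1, E=3)
step 6: fire α:  (A=1, B=0, C=2, D=1, E=3) → (A=2, B=0, C=2, D=0, E=3)
step 7: fire β:  (A=2, B=0, C=2, D=0, E=3) → (A=2, B=0, C=2, D=0, E=3)
step 8: fire β:  (A=2, B=0, C=2, D=0, E=3) → (A=2, B=0, C=2, D=0, E=3)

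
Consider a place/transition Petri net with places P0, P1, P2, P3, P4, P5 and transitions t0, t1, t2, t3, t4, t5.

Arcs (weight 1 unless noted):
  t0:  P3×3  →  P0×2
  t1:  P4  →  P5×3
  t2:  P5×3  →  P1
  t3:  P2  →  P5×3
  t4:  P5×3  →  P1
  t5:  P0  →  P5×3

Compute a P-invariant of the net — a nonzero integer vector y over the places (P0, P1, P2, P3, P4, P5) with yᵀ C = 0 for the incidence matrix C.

y = (P0:3, P1:3, P2:3, P3:2, P4:3, P5:1)

Incidence matrix C (rows=places, cols=transitions):
       t0   t1   t2   t3   t4   t5
   P0   2    0    0    0    0   -1
   P1   0    0    1    0    1    0
   P2   0    0    0   -1    0    0
   P3  -3    0    0    0    0    0
   P4   0   -1    0    0    0    0
   P5   0    3   -3    3   -3    3

Candidate y = [3, 3, 3, 2, 3, 1]; check y·C column-wise:
  col t0: 3·2 + 3·0 + 3·0 + 2·-3 + 3·0 + 1·0 = 0
  col t1: 3·0 + 3·0 + 3·0 + 2·0 + 3·-1 + 1·3 = 0
  col t2: 3·0 + 3·1 + 3·0 + 2·0 + 3·0 + 1·-3 = 0
  col t3: 3·0 + 3·0 + 3·-1 + 2·0 + 3·0 + 1·3 = 0
  col t4: 3·0 + 3·1 + 3·0 + 2·0 + 3·0 + 1·-3 = 0
  col t5: 3·-1 + 3·0 + 3·0 + 2·0 + 3·0 + 1·3 = 0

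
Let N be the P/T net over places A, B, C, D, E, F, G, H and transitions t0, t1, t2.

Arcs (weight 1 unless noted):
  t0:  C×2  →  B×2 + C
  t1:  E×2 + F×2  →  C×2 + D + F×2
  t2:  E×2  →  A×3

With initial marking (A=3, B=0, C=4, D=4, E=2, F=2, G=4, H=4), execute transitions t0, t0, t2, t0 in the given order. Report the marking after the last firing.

step 1: fire t0:  (A=3, B=0, C=4, D=4, E=2, F=2, G=4, H=4) → (A=3, B=2, C=3, D=4, E=2, F=2, G=4, H=4)
step 2: fire t0:  (A=3, B=2, C=3, D=4, E=2, F=2, G=4, H=4) → (A=3, B=4, C=2, D=4, E=2, F=2, G=4, H=4)
step 3: fire t2:  (A=3, B=4, C=2, D=4, E=2, F=2, G=4, H=4) → (A=6, B=4, C=2, D=4, E=0, F=2, G=4, H=4)
step 4: fire t0:  (A=6, B=4, C=2, D=4, E=0, F=2, G=4, H=4) → (A=6, B=6, C=1, D=4, E=0, F=2, G=4, H=4)

(A=6, B=6, C=1, D=4, E=0, F=2, G=4, H=4)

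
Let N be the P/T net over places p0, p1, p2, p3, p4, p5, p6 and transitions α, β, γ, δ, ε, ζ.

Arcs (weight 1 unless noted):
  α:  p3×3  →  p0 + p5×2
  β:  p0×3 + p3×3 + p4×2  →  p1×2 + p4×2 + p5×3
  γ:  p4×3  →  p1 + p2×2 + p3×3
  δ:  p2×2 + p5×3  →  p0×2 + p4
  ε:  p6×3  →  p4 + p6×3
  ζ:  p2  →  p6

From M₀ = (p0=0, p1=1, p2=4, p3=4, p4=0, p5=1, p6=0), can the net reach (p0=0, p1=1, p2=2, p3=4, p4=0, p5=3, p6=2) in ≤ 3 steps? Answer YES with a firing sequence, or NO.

NO — not reachable within 3 firings

depth 0: 1 marking
depth 1: 3 markings reached so far
depth 2: 6 markings reached so far
depth 3: 9 markings reached so far
target is not among the 9 markings reachable within 3 steps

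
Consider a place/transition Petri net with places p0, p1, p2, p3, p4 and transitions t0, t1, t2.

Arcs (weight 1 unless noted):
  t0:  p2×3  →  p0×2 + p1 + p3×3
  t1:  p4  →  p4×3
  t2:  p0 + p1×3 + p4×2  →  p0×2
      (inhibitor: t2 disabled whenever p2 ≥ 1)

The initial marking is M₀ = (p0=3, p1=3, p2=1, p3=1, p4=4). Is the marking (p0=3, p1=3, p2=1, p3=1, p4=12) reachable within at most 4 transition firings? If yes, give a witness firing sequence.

step 1: fire t1:  (p0=3, p1=3, p2=1, p3=1, p4=4) → (p0=3, p1=3, p2=1, p3=1, p4=6)
step 2: fire t1:  (p0=3, p1=3, p2=1, p3=1, p4=6) → (p0=3, p1=3, p2=1, p3=1, p4=8)
step 3: fire t1:  (p0=3, p1=3, p2=1, p3=1, p4=8) → (p0=3, p1=3, p2=1, p3=1, p4=10)
step 4: fire t1:  (p0=3, p1=3, p2=1, p3=1, p4=10) → (p0=3, p1=3, p2=1, p3=1, p4=12)

YES — reachable via ⟨t1, t1, t1, t1⟩ (4 firings)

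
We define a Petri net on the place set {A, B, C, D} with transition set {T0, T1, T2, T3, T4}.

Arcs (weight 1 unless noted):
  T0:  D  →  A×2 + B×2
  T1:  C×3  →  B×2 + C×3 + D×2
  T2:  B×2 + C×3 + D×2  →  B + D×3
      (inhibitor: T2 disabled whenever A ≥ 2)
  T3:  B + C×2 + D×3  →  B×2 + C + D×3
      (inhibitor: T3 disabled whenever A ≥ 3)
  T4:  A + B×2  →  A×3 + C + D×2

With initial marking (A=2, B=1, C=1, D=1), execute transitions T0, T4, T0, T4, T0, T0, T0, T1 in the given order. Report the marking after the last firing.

(A=16, B=9, C=3, D=2)

step 1: fire T0:  (A=2, B=1, C=1, D=1) → (A=4, B=3, C=1, D=0)
step 2: fire T4:  (A=4, B=3, C=1, D=0) → (A=6, B=1, C=2, D=2)
step 3: fire T0:  (A=6, B=1, C=2, D=2) → (A=8, B=3, C=2, D=1)
step 4: fire T4:  (A=8, B=3, C=2, D=1) → (A=10, B=1, C=3, D=3)
step 5: fire T0:  (A=10, B=1, C=3, D=3) → (A=12, B=3, C=3, D=2)
step 6: fire T0:  (A=12, B=3, C=3, D=2) → (A=14, B=5, C=3, D=1)
step 7: fire T0:  (A=14, B=5, C=3, D=1) → (A=16, B=7, C=3, D=0)
step 8: fire T1:  (A=16, B=7, C=3, D=0) → (A=16, B=9, C=3, D=2)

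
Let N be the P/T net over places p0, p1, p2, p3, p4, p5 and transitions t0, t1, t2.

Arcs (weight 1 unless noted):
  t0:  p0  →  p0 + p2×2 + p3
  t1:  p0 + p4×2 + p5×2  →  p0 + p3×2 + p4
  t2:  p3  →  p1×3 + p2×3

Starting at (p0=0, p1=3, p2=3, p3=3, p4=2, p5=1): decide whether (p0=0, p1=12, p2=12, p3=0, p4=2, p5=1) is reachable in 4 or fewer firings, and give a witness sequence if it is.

YES — reachable via ⟨t2, t2, t2⟩ (3 firings)

step 1: fire t2:  (p0=0, p1=3, p2=3, p3=3, p4=2, p5=1) → (p0=0, p1=6, p2=6, p3=2, p4=2, p5=1)
step 2: fire t2:  (p0=0, p1=6, p2=6, p3=2, p4=2, p5=1) → (p0=0, p1=9, p2=9, p3=1, p4=2, p5=1)
step 3: fire t2:  (p0=0, p1=9, p2=9, p3=1, p4=2, p5=1) → (p0=0, p1=12, p2=12, p3=0, p4=2, p5=1)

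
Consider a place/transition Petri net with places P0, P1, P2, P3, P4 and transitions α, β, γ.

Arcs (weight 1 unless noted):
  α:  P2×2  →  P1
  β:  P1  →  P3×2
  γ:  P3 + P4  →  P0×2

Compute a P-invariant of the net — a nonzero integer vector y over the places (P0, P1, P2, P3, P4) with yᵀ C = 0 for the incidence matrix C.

y = (P0:1, P1:4, P2:2, P3:2, P4:0)

Incidence matrix C (rows=places, cols=transitions):
        α    β    γ
   P0   0    0    2
   P1   1   -1    0
   P2  -2    0    0
   P3   0    2   -1
   P4   0    0   -1

Candidate y = [1, 4, 2, 2, 0]; check y·C column-wise:
  col α: 1·0 + 4·1 + 2·-2 + 2·0 = 0
  col β: 1·0 + 4·-1 + 2·0 + 2·2 = 0
  col γ: 1·2 + 4·0 + 2·0 + 2·-1 + 0·-1 = 0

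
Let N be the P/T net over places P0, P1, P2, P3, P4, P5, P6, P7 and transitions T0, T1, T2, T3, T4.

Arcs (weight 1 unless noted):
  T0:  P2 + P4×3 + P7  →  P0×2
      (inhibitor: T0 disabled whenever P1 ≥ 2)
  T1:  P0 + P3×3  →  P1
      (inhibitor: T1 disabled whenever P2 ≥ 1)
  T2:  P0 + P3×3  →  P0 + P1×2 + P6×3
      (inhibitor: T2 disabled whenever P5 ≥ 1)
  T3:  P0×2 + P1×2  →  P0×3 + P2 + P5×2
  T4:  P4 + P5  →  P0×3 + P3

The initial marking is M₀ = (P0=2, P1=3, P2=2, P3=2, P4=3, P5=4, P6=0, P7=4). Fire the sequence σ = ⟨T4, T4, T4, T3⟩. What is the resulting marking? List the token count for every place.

step 1: fire T4:  (P0=2, P1=3, P2=2, P3=2, P4=3, P5=4, P6=0, P7=4) → (P0=5, P1=3, P2=2, P3=3, P4=2, P5=3, P6=0, P7=4)
step 2: fire T4:  (P0=5, P1=3, P2=2, P3=3, P4=2, P5=3, P6=0, P7=4) → (P0=8, P1=3, P2=2, P3=4, P4=1, P5=2, P6=0, P7=4)
step 3: fire T4:  (P0=8, P1=3, P2=2, P3=4, P4=1, P5=2, P6=0, P7=4) → (P0=11, P1=3, P2=2, P3=5, P4=0, P5=1, P6=0, P7=4)
step 4: fire T3:  (P0=11, P1=3, P2=2, P3=5, P4=0, P5=1, P6=0, P7=4) → (P0=12, P1=1, P2=3, P3=5, P4=0, P5=3, P6=0, P7=4)

(P0=12, P1=1, P2=3, P3=5, P4=0, P5=3, P6=0, P7=4)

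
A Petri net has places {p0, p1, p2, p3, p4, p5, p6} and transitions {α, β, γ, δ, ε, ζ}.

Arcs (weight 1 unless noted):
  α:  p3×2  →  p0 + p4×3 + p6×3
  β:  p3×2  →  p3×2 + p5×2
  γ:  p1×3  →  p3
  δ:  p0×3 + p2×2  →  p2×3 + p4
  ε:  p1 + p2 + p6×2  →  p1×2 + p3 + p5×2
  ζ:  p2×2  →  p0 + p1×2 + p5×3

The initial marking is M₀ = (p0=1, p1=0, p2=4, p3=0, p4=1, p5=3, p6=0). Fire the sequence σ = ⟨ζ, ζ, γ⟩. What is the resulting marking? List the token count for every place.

(p0=3, p1=1, p2=0, p3=1, p4=1, p5=9, p6=0)

step 1: fire ζ:  (p0=1, p1=0, p2=4, p3=0, p4=1, p5=3, p6=0) → (p0=2, p1=2, p2=2, p3=0, p4=1, p5=6, p6=0)
step 2: fire ζ:  (p0=2, p1=2, p2=2, p3=0, p4=1, p5=6, p6=0) → (p0=3, p1=4, p2=0, p3=0, p4=1, p5=9, p6=0)
step 3: fire γ:  (p0=3, p1=4, p2=0, p3=0, p4=1, p5=9, p6=0) → (p0=3, p1=1, p2=0, p3=1, p4=1, p5=9, p6=0)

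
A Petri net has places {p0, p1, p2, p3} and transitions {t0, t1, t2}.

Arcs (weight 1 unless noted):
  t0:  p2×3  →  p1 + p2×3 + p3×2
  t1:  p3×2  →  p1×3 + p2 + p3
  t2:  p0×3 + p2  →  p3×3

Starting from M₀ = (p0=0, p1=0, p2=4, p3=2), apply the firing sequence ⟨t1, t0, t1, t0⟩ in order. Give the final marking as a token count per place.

(p0=0, p1=8, p2=6, p3=4)

step 1: fire t1:  (p0=0, p1=0, p2=4, p3=2) → (p0=0, p1=3, p2=5, p3=1)
step 2: fire t0:  (p0=0, p1=3, p2=5, p3=1) → (p0=0, p1=4, p2=5, p3=3)
step 3: fire t1:  (p0=0, p1=4, p2=5, p3=3) → (p0=0, p1=7, p2=6, p3=2)
step 4: fire t0:  (p0=0, p1=7, p2=6, p3=2) → (p0=0, p1=8, p2=6, p3=4)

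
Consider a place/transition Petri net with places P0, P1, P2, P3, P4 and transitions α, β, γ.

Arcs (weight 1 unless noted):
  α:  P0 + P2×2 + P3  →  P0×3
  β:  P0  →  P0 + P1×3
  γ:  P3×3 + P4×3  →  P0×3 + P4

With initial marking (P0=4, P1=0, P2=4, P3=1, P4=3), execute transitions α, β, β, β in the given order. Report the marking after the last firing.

step 1: fire α:  (P0=4, P1=0, P2=4, P3=1, P4=3) → (P0=6, P1=0, P2=2, P3=0, P4=3)
step 2: fire β:  (P0=6, P1=0, P2=2, P3=0, P4=3) → (P0=6, P1=3, P2=2, P3=0, P4=3)
step 3: fire β:  (P0=6, P1=3, P2=2, P3=0, P4=3) → (P0=6, P1=6, P2=2, P3=0, P4=3)
step 4: fire β:  (P0=6, P1=6, P2=2, P3=0, P4=3) → (P0=6, P1=9, P2=2, P3=0, P4=3)

(P0=6, P1=9, P2=2, P3=0, P4=3)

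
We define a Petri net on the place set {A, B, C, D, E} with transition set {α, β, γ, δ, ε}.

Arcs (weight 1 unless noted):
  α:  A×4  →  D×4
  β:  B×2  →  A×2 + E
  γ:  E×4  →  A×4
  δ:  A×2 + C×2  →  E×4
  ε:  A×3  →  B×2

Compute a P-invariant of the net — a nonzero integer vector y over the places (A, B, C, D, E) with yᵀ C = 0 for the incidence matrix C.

Incidence matrix C (rows=places, cols=transitions):
        α    β    γ    δ    ε
    A  -4    2    4   -2   -3
    B   0   -2    0    0    2
    C   0    0    0   -2    0
    D   4    0    0    0    0
    E   0    1   -4    4    0

Candidate y = [2, 3, 2, 2, 2]; check y·C column-wise:
  col α: 2·-4 + 3·0 + 2·0 + 2·4 + 2·0 = 0
  col β: 2·2 + 3·-2 + 2·0 + 2·0 + 2·1 = 0
  col γ: 2·4 + 3·0 + 2·0 + 2·0 + 2·-4 = 0
  col δ: 2·-2 + 3·0 + 2·-2 + 2·0 + 2·4 = 0
  col ε: 2·-3 + 3·2 + 2·0 + 2·0 + 2·0 = 0

y = (A:2, B:3, C:2, D:2, E:2)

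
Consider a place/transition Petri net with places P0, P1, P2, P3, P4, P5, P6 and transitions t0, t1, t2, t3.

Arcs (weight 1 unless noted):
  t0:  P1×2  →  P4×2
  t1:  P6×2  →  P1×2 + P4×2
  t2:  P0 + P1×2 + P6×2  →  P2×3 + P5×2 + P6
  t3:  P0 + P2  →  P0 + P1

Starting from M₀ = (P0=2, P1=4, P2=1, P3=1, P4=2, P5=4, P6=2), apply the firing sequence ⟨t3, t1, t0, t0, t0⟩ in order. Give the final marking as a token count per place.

(P0=2, P1=1, P2=0, P3=1, P4=10, P5=4, P6=0)

step 1: fire t3:  (P0=2, P1=4, P2=1, P3=1, P4=2, P5=4, P6=2) → (P0=2, P1=5, P2=0, P3=1, P4=2, P5=4, P6=2)
step 2: fire t1:  (P0=2, P1=5, P2=0, P3=1, P4=2, P5=4, P6=2) → (P0=2, P1=7, P2=0, P3=1, P4=4, P5=4, P6=0)
step 3: fire t0:  (P0=2, P1=7, P2=0, P3=1, P4=4, P5=4, P6=0) → (P0=2, P1=5, P2=0, P3=1, P4=6, P5=4, P6=0)
step 4: fire t0:  (P0=2, P1=5, P2=0, P3=1, P4=6, P5=4, P6=0) → (P0=2, P1=3, P2=0, P3=1, P4=8, P5=4, P6=0)
step 5: fire t0:  (P0=2, P1=3, P2=0, P3=1, P4=8, P5=4, P6=0) → (P0=2, P1=1, P2=0, P3=1, P4=10, P5=4, P6=0)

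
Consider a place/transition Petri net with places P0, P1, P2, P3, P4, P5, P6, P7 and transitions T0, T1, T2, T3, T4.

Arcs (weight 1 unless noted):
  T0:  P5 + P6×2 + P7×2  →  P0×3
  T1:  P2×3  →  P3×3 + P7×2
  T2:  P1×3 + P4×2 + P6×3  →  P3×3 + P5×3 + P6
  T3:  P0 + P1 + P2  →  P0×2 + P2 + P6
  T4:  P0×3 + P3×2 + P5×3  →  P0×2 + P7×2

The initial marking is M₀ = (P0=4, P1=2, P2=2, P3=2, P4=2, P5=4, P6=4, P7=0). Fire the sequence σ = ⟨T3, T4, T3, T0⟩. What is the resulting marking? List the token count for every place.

step 1: fire T3:  (P0=4, P1=2, P2=2, P3=2, P4=2, P5=4, P6=4, P7=0) → (P0=5, P1=1, P2=2, P3=2, P4=2, P5=4, P6=5, P7=0)
step 2: fire T4:  (P0=5, P1=1, P2=2, P3=2, P4=2, P5=4, P6=5, P7=0) → (P0=4, P1=1, P2=2, P3=0, P4=2, P5=1, P6=5, P7=2)
step 3: fire T3:  (P0=4, P1=1, P2=2, P3=0, P4=2, P5=1, P6=5, P7=2) → (P0=5, P1=0, P2=2, P3=0, P4=2, P5=1, P6=6, P7=2)
step 4: fire T0:  (P0=5, P1=0, P2=2, P3=0, P4=2, P5=1, P6=6, P7=2) → (P0=8, P1=0, P2=2, P3=0, P4=2, P5=0, P6=4, P7=0)

(P0=8, P1=0, P2=2, P3=0, P4=2, P5=0, P6=4, P7=0)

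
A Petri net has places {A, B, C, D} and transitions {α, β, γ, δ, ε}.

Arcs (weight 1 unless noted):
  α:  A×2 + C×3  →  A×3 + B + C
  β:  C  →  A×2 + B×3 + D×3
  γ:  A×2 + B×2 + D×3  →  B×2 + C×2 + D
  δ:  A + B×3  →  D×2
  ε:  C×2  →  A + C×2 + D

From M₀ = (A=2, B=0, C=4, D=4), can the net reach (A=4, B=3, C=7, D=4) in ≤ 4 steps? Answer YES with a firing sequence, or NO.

depth 0: 1 marking
depth 1: 4 markings reached so far
depth 2: 11 markings reached so far
depth 3: 26 markings reached so far
depth 4: 52 markings reached so far
target is not among the 52 markings reachable within 4 steps

NO — not reachable within 4 firings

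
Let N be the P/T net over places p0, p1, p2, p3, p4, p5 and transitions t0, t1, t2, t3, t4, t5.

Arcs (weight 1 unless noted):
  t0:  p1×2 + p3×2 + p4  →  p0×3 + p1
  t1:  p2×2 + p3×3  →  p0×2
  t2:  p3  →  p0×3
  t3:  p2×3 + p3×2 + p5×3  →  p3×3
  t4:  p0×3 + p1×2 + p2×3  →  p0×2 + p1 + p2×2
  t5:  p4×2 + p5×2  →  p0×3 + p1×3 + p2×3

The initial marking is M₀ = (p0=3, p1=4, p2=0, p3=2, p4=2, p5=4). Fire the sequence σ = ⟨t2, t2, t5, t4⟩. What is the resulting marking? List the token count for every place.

step 1: fire t2:  (p0=3, p1=4, p2=0, p3=2, p4=2, p5=4) → (p0=6, p1=4, p2=0, p3=1, p4=2, p5=4)
step 2: fire t2:  (p0=6, p1=4, p2=0, p3=1, p4=2, p5=4) → (p0=9, p1=4, p2=0, p3=0, p4=2, p5=4)
step 3: fire t5:  (p0=9, p1=4, p2=0, p3=0, p4=2, p5=4) → (p0=12, p1=7, p2=3, p3=0, p4=0, p5=2)
step 4: fire t4:  (p0=12, p1=7, p2=3, p3=0, p4=0, p5=2) → (p0=11, p1=6, p2=2, p3=0, p4=0, p5=2)

(p0=11, p1=6, p2=2, p3=0, p4=0, p5=2)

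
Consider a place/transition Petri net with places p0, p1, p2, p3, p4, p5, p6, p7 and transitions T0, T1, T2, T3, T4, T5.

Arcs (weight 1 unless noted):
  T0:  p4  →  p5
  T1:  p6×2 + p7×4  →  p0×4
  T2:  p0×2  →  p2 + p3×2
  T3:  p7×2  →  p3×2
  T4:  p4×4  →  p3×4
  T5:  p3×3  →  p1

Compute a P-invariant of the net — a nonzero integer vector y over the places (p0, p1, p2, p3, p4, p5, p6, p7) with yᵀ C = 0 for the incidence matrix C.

Incidence matrix C (rows=places, cols=transitions):
       T0   T1   T2   T3   T4   T5
   p0   0    4   -2    0    0    0
   p1   0    0    0    0    0    1
   p2   0    0    1    0    0    0
   p3   0    0    2    2    4   -3
   p4  -1    0    0    0   -4    0
   p5   1    0    0    0    0    0
   p6   0   -2    0    0    0    0
   p7   0   -4    0   -2    0    0

Candidate y = [1, 0, 2, 0, 0, 0, 2, 0]; check y·C column-wise:
  col T0: 1·0 + 2·0 + 0·-1 + 0·1 + 2·0 = 0
  col T1: 1·4 + 2·0 + 2·-2 + 0·-4 = 0
  col T2: 1·-2 + 2·1 + 0·2 + 2·0 = 0
  col T3: 1·0 + 2·0 + 0·2 + 2·0 + 0·-2 = 0
  col T4: 1·0 + 2·0 + 0·4 + 0·-4 + 2·0 = 0
  col T5: 1·0 + 0·1 + 2·0 + 0·-3 + 2·0 = 0

y = (p0:1, p1:0, p2:2, p3:0, p4:0, p5:0, p6:2, p7:0)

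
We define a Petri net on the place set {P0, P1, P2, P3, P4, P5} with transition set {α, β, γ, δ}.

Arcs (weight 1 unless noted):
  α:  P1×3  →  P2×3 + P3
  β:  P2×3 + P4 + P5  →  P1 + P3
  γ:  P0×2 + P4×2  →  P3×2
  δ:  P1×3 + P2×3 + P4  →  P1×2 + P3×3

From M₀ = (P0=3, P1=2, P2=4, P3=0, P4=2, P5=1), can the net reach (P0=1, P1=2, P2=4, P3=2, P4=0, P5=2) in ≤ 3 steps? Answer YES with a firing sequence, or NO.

depth 0: 1 marking
depth 1: 3 markings reached so far
depth 2: 4 markings reached so far
depth 3: 4 markings reached so far
(frontier empty at depth 3; search complete)
target is not among the 4 markings reachable within 3 steps

NO — not reachable within 3 firings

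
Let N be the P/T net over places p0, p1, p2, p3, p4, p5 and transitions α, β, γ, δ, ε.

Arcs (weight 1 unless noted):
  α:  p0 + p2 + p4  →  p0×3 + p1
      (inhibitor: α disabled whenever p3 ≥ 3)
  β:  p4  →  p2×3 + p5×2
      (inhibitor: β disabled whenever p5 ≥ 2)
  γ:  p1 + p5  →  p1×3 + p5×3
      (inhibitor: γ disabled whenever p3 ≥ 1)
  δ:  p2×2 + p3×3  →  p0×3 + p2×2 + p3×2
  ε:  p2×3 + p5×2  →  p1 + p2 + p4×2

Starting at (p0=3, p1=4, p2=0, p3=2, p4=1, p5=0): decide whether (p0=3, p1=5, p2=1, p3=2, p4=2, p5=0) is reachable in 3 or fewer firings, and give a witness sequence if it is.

step 1: fire β:  (p0=3, p1=4, p2=0, p3=2, p4=1, p5=0) → (p0=3, p1=4, p2=3, p3=2, p4=0, p5=2)
step 2: fire ε:  (p0=3, p1=4, p2=3, p3=2, p4=0, p5=2) → (p0=3, p1=5, p2=1, p3=2, p4=2, p5=0)

YES — reachable via ⟨β, ε⟩ (2 firings)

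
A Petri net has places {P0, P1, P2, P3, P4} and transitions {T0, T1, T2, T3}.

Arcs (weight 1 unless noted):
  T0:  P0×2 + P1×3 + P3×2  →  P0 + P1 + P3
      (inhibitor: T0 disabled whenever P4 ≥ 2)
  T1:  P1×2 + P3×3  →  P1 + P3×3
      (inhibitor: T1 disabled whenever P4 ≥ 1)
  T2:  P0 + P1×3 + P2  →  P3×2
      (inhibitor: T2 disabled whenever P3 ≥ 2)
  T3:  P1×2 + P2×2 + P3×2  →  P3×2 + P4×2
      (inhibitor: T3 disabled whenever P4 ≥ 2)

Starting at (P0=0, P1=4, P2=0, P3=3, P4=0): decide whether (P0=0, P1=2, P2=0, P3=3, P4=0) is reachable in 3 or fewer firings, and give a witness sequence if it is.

YES — reachable via ⟨T1, T1⟩ (2 firings)

step 1: fire T1:  (P0=0, P1=4, P2=0, P3=3, P4=0) → (P0=0, P1=3, P2=0, P3=3, P4=0)
step 2: fire T1:  (P0=0, P1=3, P2=0, P3=3, P4=0) → (P0=0, P1=2, P2=0, P3=3, P4=0)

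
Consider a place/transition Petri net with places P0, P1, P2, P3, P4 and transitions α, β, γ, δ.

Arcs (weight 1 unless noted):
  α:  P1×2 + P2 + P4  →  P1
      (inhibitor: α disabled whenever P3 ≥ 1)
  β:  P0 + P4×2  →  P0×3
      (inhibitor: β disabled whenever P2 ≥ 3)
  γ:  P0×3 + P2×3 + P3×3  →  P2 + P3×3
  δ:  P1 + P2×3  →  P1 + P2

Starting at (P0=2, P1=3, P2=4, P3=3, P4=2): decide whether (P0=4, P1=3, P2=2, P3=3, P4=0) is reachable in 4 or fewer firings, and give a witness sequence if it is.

YES — reachable via ⟨δ, β⟩ (2 firings)

step 1: fire δ:  (P0=2, P1=3, P2=4, P3=3, P4=2) → (P0=2, P1=3, P2=2, P3=3, P4=2)
step 2: fire β:  (P0=2, P1=3, P2=2, P3=3, P4=2) → (P0=4, P1=3, P2=2, P3=3, P4=0)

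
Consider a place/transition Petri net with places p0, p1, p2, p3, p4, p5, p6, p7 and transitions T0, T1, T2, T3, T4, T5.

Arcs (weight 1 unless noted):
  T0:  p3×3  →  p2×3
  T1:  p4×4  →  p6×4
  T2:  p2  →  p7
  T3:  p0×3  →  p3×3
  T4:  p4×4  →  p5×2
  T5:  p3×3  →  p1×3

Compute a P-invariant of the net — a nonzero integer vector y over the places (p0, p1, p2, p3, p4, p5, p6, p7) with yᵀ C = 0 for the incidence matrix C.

y = (p0:0, p1:0, p2:0, p3:0, p4:1, p5:2, p6:1, p7:0)

Incidence matrix C (rows=places, cols=transitions):
       T0   T1   T2   T3   T4   T5
   p0   0    0    0   -3    0    0
   p1   0    0    0    0    0    3
   p2   3    0   -1    0    0    0
   p3  -3    0    0    3    0   -3
   p4   0   -4    0    0   -4    0
   p5   0    0    0    0    2    0
   p6   0    4    0    0    0    0
   p7   0    0    1    0    0    0

Candidate y = [0, 0, 0, 0, 1, 2, 1, 0]; check y·C column-wise:
  col T0: 0·3 + 0·-3 + 1·0 + 2·0 + 1·0 = 0
  col T1: 1·-4 + 2·0 + 1·4 = 0
  col T2: 0·-1 + 1·0 + 2·0 + 1·0 + 0·1 = 0
  col T3: 0·-3 + 0·3 + 1·0 + 2·0 + 1·0 = 0
  col T4: 1·-4 + 2·2 + 1·0 = 0
  col T5: 0·3 + 0·-3 + 1·0 + 2·0 + 1·0 = 0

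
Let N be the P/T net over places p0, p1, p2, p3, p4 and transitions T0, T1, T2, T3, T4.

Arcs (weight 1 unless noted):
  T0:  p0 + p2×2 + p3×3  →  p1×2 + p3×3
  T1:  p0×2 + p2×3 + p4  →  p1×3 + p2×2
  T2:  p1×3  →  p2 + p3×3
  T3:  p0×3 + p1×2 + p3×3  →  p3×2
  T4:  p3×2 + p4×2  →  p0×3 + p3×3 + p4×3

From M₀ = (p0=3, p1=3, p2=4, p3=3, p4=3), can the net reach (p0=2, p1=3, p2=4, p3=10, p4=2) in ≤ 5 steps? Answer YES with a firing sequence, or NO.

step 1: fire T1:  (p0=3, p1=3, p2=4, p3=3, p4=3) → (p0=1, p1=6, p2=3, p3=3, p4=2)
step 2: fire T2:  (p0=1, p1=6, p2=3, p3=3, p4=2) → (p0=1, p1=3, p2=4, p3=6, p4=2)
step 3: fire T2:  (p0=1, p1=3, p2=4, p3=6, p4=2) → (p0=1, p1=0, p2=5, p3=9, p4=2)
step 4: fire T4:  (p0=1, p1=0, p2=5, p3=9, p4=2) → (p0=4, p1=0, p2=5, p3=10, p4=3)
step 5: fire T1:  (p0=4, p1=0, p2=5, p3=10, p4=3) → (p0=2, p1=3, p2=4, p3=10, p4=2)

YES — reachable via ⟨T1, T2, T2, T4, T1⟩ (5 firings)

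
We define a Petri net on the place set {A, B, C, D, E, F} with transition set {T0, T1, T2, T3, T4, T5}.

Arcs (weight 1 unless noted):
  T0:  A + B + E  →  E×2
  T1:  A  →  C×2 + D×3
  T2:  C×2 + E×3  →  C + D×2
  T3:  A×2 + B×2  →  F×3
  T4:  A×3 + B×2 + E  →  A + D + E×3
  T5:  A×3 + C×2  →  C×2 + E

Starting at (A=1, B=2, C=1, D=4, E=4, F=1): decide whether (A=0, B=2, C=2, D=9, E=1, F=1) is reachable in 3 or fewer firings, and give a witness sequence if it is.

step 1: fire T1:  (A=1, B=2, C=1, D=4, E=4, F=1) → (A=0, B=2, C=3, D=7, E=4, F=1)
step 2: fire T2:  (A=0, B=2, C=3, D=7, E=4, F=1) → (A=0, B=2, C=2, D=9, E=1, F=1)

YES — reachable via ⟨T1, T2⟩ (2 firings)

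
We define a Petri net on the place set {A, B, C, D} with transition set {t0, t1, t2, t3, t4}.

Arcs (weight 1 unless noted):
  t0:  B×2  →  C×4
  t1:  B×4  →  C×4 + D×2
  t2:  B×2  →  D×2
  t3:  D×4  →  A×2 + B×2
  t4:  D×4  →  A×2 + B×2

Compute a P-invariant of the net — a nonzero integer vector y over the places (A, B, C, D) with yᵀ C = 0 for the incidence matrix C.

Incidence matrix C (rows=places, cols=transitions):
       t0   t1   t2   t3   t4
    A   0    0    0    2    2
    B  -2   -4   -2    2    2
    C   4    4    0    0    0
    D   0    2    2   -4   -4

Candidate y = [2, 2, 1, 2]; check y·C column-wise:
  col t0: 2·0 + 2·-2 + 1·4 + 2·0 = 0
  col t1: 2·0 + 2·-4 + 1·4 + 2·2 = 0
  col t2: 2·0 + 2·-2 + 1·0 + 2·2 = 0
  col t3: 2·2 + 2·2 + 1·0 + 2·-4 = 0
  col t4: 2·2 + 2·2 + 1·0 + 2·-4 = 0

y = (A:2, B:2, C:1, D:2)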